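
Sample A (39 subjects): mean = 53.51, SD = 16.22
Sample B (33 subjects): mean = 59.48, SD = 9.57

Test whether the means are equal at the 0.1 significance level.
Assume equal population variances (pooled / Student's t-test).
Student's two-sample t-test (equal variances):
H₀: μ₁ = μ₂
H₁: μ₁ ≠ μ₂
df = n₁ + n₂ - 2 = 70
Pooled variance s_p² = [(n₁-1)s₁² + (n₂-1)s₂²] / (n₁ + n₂ - 2) = [(38)(16.22²) + (32)(9.57²)] / 70 = 184.6868
SE = √(s_p²(1/n₁ + 1/n₂)) = √(184.6868 × (1/39 + 1/33)) = 3.2144
t = (x̄₁ - x̄₂) / SE = (53.51 - 59.48) / 3.2144 = -5.97 / 3.2144 = -1.857
p-value = 0.0675

Since p-value < α = 0.1, we reject H₀.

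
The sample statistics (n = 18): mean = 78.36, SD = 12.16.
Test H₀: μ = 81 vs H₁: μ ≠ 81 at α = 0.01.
One-sample t-test:
H₀: μ = 81
H₁: μ ≠ 81
df = n - 1 = 17
t = (x̄ - μ₀) / (s/√n) = (78.36 - 81) / (12.16/√18) = -0.921
p-value = 0.3699

Since p-value > α = 0.01, we fail to reject H₀.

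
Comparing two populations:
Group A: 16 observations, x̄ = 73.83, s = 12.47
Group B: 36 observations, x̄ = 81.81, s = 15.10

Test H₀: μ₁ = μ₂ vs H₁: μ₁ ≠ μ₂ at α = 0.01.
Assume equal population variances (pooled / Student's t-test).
Student's two-sample t-test (equal variances):
H₀: μ₁ = μ₂
H₁: μ₁ ≠ μ₂
df = n₁ + n₂ - 2 = 50
Pooled variance s_p² = [(n₁-1)s₁² + (n₂-1)s₂²] / (n₁ + n₂ - 2) = [(15)(12.47²) + (35)(15.10²)] / 50 = 206.2573
SE = √(s_p²(1/n₁ + 1/n₂)) = √(206.2573 × (1/16 + 1/36)) = 4.3151
t = (x̄₁ - x̄₂) / SE = (73.83 - 81.81) / 4.3151 = -7.98 / 4.3151 = -1.849
p-value = 0.0703

Since p-value > α = 0.01, we fail to reject H₀.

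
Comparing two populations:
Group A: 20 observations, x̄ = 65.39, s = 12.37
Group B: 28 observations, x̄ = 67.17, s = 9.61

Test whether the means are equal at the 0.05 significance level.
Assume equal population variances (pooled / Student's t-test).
Student's two-sample t-test (equal variances):
H₀: μ₁ = μ₂
H₁: μ₁ ≠ μ₂
df = n₁ + n₂ - 2 = 46
Pooled variance s_p² = [(n₁-1)s₁² + (n₂-1)s₂²] / (n₁ + n₂ - 2) = [(19)(12.37²) + (27)(9.61²)] / 46 = 117.4093
SE = √(s_p²(1/n₁ + 1/n₂)) = √(117.4093 × (1/20 + 1/28)) = 3.1723
t = (x̄₁ - x̄₂) / SE = (65.39 - 67.17) / 3.1723 = -1.78 / 3.1723 = -0.561
p-value = 0.5775

Since p-value > α = 0.05, we fail to reject H₀.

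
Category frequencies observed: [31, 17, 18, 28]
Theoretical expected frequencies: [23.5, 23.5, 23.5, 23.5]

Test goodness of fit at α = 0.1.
Chi-square goodness of fit test:
H₀: observed counts match expected distribution
H₁: observed counts differ from expected distribution
df = k - 1 = 3
χ² = Σ(O - E)²/E
   = (31 - 23.5)²/23.5 + (17 - 23.5)²/23.5 + (18 - 23.5)²/23.5 + (28 - 23.5)²/23.5
   = 2.394 + 1.798 + 1.287 + 0.862
   = 6.34
p-value = 0.0962

Since p-value < α = 0.1, we reject H₀.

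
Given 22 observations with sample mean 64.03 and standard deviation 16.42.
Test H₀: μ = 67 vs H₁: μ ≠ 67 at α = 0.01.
One-sample t-test:
H₀: μ = 67
H₁: μ ≠ 67
df = n - 1 = 21
t = (x̄ - μ₀) / (s/√n) = (64.03 - 67) / (16.42/√22) = -0.848
p-value = 0.4058

Since p-value > α = 0.01, we fail to reject H₀.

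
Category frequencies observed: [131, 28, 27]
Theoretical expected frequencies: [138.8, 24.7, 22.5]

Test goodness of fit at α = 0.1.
Chi-square goodness of fit test:
H₀: observed counts match expected distribution
H₁: observed counts differ from expected distribution
df = k - 1 = 2
χ² = Σ(O - E)²/E
   = (131 - 138.8)²/138.8 + (28 - 24.7)²/24.7 + (27 - 22.5)²/22.5
   = 0.438 + 0.441 + 0.900
   = 1.78
p-value = 0.4108

Since p-value > α = 0.1, we fail to reject H₀.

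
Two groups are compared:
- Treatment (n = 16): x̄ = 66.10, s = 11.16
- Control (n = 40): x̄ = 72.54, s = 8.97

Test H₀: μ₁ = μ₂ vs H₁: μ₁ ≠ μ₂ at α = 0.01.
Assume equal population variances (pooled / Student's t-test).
Student's two-sample t-test (equal variances):
H₀: μ₁ = μ₂
H₁: μ₁ ≠ μ₂
df = n₁ + n₂ - 2 = 54
Pooled variance s_p² = [(n₁-1)s₁² + (n₂-1)s₂²] / (n₁ + n₂ - 2) = [(15)(11.16²) + (39)(8.97²)] / 54 = 92.7067
SE = √(s_p²(1/n₁ + 1/n₂)) = √(92.7067 × (1/16 + 1/40)) = 2.8481
t = (x̄₁ - x̄₂) / SE = (66.10 - 72.54) / 2.8481 = -6.44 / 2.8481 = -2.261
p-value = 0.0278

Since p-value > α = 0.01, we fail to reject H₀.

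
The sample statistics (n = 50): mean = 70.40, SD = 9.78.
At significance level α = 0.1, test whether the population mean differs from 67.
One-sample t-test:
H₀: μ = 67
H₁: μ ≠ 67
df = n - 1 = 49
t = (x̄ - μ₀) / (s/√n) = (70.40 - 67) / (9.78/√50) = 2.458
p-value = 0.0175

Since p-value < α = 0.1, we reject H₀.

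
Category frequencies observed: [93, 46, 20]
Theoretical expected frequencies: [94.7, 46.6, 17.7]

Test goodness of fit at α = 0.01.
Chi-square goodness of fit test:
H₀: observed counts match expected distribution
H₁: observed counts differ from expected distribution
df = k - 1 = 2
χ² = Σ(O - E)²/E
   = (93 - 94.7)²/94.7 + (46 - 46.6)²/46.6 + (20 - 17.7)²/17.7
   = 0.031 + 0.008 + 0.299
   = 0.34
p-value = 0.8449

Since p-value > α = 0.01, we fail to reject H₀.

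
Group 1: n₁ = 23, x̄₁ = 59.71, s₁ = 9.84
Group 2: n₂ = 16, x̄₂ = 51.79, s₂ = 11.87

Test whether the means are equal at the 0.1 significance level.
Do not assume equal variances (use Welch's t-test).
Welch's two-sample t-test:
H₀: μ₁ = μ₂
H₁: μ₁ ≠ μ₂
s₁²/n₁ = 9.84²/23 = 4.2098,  s₂²/n₂ = 11.87²/16 = 8.8061
SE = √(s₁²/n₁ + s₂²/n₂) = √(4.2098 + 8.8061) = 3.6078
df (Welch-Satterthwaite) = (s₁²/n₁ + s₂²/n₂)² / [(s₁²/n₁)²/(n₁-1) + (s₂²/n₂)²/(n₂-1)] ≈ 28.35
t = (x̄₁ - x̄₂) / SE = (59.71 - 51.79) / 3.6078 = 7.92 / 3.6078 = 2.195
p-value = 0.0365

Since p-value < α = 0.1, we reject H₀.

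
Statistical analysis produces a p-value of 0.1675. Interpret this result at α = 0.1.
Since p = 0.1675 > α = 0.1, fail to reject H₀.
There is insufficient evidence to reject the null hypothesis; the result is not statistically significant at the 0.1 level.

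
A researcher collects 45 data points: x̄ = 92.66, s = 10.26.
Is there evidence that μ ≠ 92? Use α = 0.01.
One-sample t-test:
H₀: μ = 92
H₁: μ ≠ 92
df = n - 1 = 44
t = (x̄ - μ₀) / (s/√n) = (92.66 - 92) / (10.26/√45) = 0.432
p-value = 0.6682

Since p-value > α = 0.01, we fail to reject H₀.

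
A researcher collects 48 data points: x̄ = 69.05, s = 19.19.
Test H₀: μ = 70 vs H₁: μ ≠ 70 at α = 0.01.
One-sample t-test:
H₀: μ = 70
H₁: μ ≠ 70
df = n - 1 = 47
t = (x̄ - μ₀) / (s/√n) = (69.05 - 70) / (19.19/√48) = -0.343
p-value = 0.7331

Since p-value > α = 0.01, we fail to reject H₀.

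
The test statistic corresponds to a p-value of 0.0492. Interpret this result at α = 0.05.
Since p = 0.0492 < α = 0.05, reject H₀.
There is sufficient evidence to reject the null hypothesis; the result is statistically significant at the 0.05 level.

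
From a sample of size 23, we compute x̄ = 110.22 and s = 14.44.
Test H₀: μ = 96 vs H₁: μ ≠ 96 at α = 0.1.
One-sample t-test:
H₀: μ = 96
H₁: μ ≠ 96
df = n - 1 = 22
t = (x̄ - μ₀) / (s/√n) = (110.22 - 96) / (14.44/√23) = 4.723
p-value = 0.0001

Since p-value < α = 0.1, we reject H₀.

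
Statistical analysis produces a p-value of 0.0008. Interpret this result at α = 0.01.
Since p = 0.0008 < α = 0.01, reject H₀.
There is sufficient evidence to reject the null hypothesis; the result is statistically significant at the 0.01 level.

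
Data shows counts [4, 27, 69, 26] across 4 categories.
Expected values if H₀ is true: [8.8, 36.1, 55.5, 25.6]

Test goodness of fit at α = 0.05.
Chi-square goodness of fit test:
H₀: observed counts match expected distribution
H₁: observed counts differ from expected distribution
df = k - 1 = 3
χ² = Σ(O - E)²/E
   = (4 - 8.8)²/8.8 + (27 - 36.1)²/36.1 + (69 - 55.5)²/55.5 + (26 - 25.6)²/25.6
   = 2.618 + 2.294 + 3.284 + 0.006
   = 8.20
p-value = 0.0420

Since p-value < α = 0.05, we reject H₀.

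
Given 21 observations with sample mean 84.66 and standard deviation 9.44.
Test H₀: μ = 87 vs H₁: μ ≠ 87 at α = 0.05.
One-sample t-test:
H₀: μ = 87
H₁: μ ≠ 87
df = n - 1 = 20
t = (x̄ - μ₀) / (s/√n) = (84.66 - 87) / (9.44/√21) = -1.136
p-value = 0.2694

Since p-value > α = 0.05, we fail to reject H₀.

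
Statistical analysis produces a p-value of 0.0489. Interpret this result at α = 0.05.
Since p = 0.0489 < α = 0.05, reject H₀.
There is sufficient evidence to reject the null hypothesis; the result is statistically significant at the 0.05 level.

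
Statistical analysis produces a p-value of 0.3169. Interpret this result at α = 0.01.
Since p = 0.3169 > α = 0.01, fail to reject H₀.
There is insufficient evidence to reject the null hypothesis; the result is not statistically significant at the 0.01 level.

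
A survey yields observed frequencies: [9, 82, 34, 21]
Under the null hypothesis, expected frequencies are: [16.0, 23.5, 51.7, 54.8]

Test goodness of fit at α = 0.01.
Chi-square goodness of fit test:
H₀: observed counts match expected distribution
H₁: observed counts differ from expected distribution
df = k - 1 = 3
χ² = Σ(O - E)²/E
   = (9 - 16.0)²/16.0 + (82 - 23.5)²/23.5 + (34 - 51.7)²/51.7 + (21 - 54.8)²/54.8
   = 3.062 + 145.628 + 6.060 + 20.847
   = 175.60
p-value < 0.0001

Since p-value < α = 0.01, we reject H₀.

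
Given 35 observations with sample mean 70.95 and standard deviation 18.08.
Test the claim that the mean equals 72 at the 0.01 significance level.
One-sample t-test:
H₀: μ = 72
H₁: μ ≠ 72
df = n - 1 = 34
t = (x̄ - μ₀) / (s/√n) = (70.95 - 72) / (18.08/√35) = -0.344
p-value = 0.7333

Since p-value > α = 0.01, we fail to reject H₀.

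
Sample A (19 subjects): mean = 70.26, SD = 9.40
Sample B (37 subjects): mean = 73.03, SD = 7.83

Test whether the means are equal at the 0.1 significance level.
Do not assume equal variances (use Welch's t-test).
Welch's two-sample t-test:
H₀: μ₁ = μ₂
H₁: μ₁ ≠ μ₂
s₁²/n₁ = 9.40²/19 = 4.6505,  s₂²/n₂ = 7.83²/37 = 1.6570
SE = √(s₁²/n₁ + s₂²/n₂) = √(4.6505 + 1.6570) = 2.5115
df (Welch-Satterthwaite) = (s₁²/n₁ + s₂²/n₂)² / [(s₁²/n₁)²/(n₁-1) + (s₂²/n₂)²/(n₂-1)] ≈ 31.14
t = (x̄₁ - x̄₂) / SE = (70.26 - 73.03) / 2.5115 = -2.77 / 2.5115 = -1.103
p-value = 0.2785

Since p-value > α = 0.1, we fail to reject H₀.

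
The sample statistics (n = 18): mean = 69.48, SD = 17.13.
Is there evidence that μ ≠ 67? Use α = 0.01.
One-sample t-test:
H₀: μ = 67
H₁: μ ≠ 67
df = n - 1 = 17
t = (x̄ - μ₀) / (s/√n) = (69.48 - 67) / (17.13/√18) = 0.614
p-value = 0.5472

Since p-value > α = 0.01, we fail to reject H₀.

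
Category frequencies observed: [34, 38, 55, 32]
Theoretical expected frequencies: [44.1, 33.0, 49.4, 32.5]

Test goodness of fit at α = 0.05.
Chi-square goodness of fit test:
H₀: observed counts match expected distribution
H₁: observed counts differ from expected distribution
df = k - 1 = 3
χ² = Σ(O - E)²/E
   = (34 - 44.1)²/44.1 + (38 - 33.0)²/33.0 + (55 - 49.4)²/49.4 + (32 - 32.5)²/32.5
   = 2.313 + 0.758 + 0.635 + 0.008
   = 3.71
p-value = 0.2941

Since p-value > α = 0.05, we fail to reject H₀.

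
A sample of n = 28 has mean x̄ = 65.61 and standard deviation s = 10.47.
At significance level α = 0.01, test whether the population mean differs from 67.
One-sample t-test:
H₀: μ = 67
H₁: μ ≠ 67
df = n - 1 = 27
t = (x̄ - μ₀) / (s/√n) = (65.61 - 67) / (10.47/√28) = -0.703
p-value = 0.4884

Since p-value > α = 0.01, we fail to reject H₀.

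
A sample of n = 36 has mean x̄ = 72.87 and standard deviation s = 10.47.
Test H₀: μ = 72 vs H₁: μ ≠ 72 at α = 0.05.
One-sample t-test:
H₀: μ = 72
H₁: μ ≠ 72
df = n - 1 = 35
t = (x̄ - μ₀) / (s/√n) = (72.87 - 72) / (10.47/√36) = 0.499
p-value = 0.6212

Since p-value > α = 0.05, we fail to reject H₀.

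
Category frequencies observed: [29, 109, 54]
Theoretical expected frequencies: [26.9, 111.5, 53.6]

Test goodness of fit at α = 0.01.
Chi-square goodness of fit test:
H₀: observed counts match expected distribution
H₁: observed counts differ from expected distribution
df = k - 1 = 2
χ² = Σ(O - E)²/E
   = (29 - 26.9)²/26.9 + (109 - 111.5)²/111.5 + (54 - 53.6)²/53.6
   = 0.164 + 0.056 + 0.003
   = 0.22
p-value = 0.8945

Since p-value > α = 0.01, we fail to reject H₀.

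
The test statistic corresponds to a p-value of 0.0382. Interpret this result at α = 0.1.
Since p = 0.0382 < α = 0.1, reject H₀.
There is sufficient evidence to reject the null hypothesis; the result is statistically significant at the 0.1 level.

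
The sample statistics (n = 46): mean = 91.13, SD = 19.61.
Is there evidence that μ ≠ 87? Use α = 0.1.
One-sample t-test:
H₀: μ = 87
H₁: μ ≠ 87
df = n - 1 = 45
t = (x̄ - μ₀) / (s/√n) = (91.13 - 87) / (19.61/√46) = 1.428
p-value = 0.1601

Since p-value > α = 0.1, we fail to reject H₀.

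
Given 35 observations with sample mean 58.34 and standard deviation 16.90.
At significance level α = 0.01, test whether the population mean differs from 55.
One-sample t-test:
H₀: μ = 55
H₁: μ ≠ 55
df = n - 1 = 34
t = (x̄ - μ₀) / (s/√n) = (58.34 - 55) / (16.90/√35) = 1.169
p-value = 0.2504

Since p-value > α = 0.01, we fail to reject H₀.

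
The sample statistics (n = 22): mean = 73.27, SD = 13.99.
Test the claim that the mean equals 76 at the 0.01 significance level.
One-sample t-test:
H₀: μ = 76
H₁: μ ≠ 76
df = n - 1 = 21
t = (x̄ - μ₀) / (s/√n) = (73.27 - 76) / (13.99/√22) = -0.915
p-value = 0.3704

Since p-value > α = 0.01, we fail to reject H₀.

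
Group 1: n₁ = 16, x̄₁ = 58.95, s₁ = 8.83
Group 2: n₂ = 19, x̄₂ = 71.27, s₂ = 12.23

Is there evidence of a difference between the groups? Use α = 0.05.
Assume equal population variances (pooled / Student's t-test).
Student's two-sample t-test (equal variances):
H₀: μ₁ = μ₂
H₁: μ₁ ≠ μ₂
df = n₁ + n₂ - 2 = 33
Pooled variance s_p² = [(n₁-1)s₁² + (n₂-1)s₂²] / (n₁ + n₂ - 2) = [(15)(8.83²) + (18)(12.23²)] / 33 = 117.0256
SE = √(s_p²(1/n₁ + 1/n₂)) = √(117.0256 × (1/16 + 1/19)) = 3.6706
t = (x̄₁ - x̄₂) / SE = (58.95 - 71.27) / 3.6706 = -12.32 / 3.6706 = -3.356
p-value = 0.0020

Since p-value < α = 0.05, we reject H₀.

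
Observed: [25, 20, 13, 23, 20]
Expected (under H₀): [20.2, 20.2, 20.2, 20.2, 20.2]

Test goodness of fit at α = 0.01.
Chi-square goodness of fit test:
H₀: observed counts match expected distribution
H₁: observed counts differ from expected distribution
df = k - 1 = 4
χ² = Σ(O - E)²/E
   = (25 - 20.2)²/20.2 + (20 - 20.2)²/20.2 + (13 - 20.2)²/20.2 + (23 - 20.2)²/20.2 + (20 - 20.2)²/20.2
   = 1.141 + 0.002 + 2.566 + 0.388 + 0.002
   = 4.10
p-value = 0.3928

Since p-value > α = 0.01, we fail to reject H₀.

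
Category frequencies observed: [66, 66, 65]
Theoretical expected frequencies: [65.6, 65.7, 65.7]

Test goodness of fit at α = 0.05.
Chi-square goodness of fit test:
H₀: observed counts match expected distribution
H₁: observed counts differ from expected distribution
df = k - 1 = 2
χ² = Σ(O - E)²/E
   = (66 - 65.6)²/65.6 + (66 - 65.7)²/65.7 + (65 - 65.7)²/65.7
   = 0.002 + 0.001 + 0.007
   = 0.01
p-value = 0.9944

Since p-value > α = 0.05, we fail to reject H₀.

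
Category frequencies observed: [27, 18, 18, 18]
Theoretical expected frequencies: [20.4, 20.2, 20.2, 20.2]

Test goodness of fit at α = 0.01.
Chi-square goodness of fit test:
H₀: observed counts match expected distribution
H₁: observed counts differ from expected distribution
df = k - 1 = 3
χ² = Σ(O - E)²/E
   = (27 - 20.4)²/20.4 + (18 - 20.2)²/20.2 + (18 - 20.2)²/20.2 + (18 - 20.2)²/20.2
   = 2.135 + 0.240 + 0.240 + 0.240
   = 2.85
p-value = 0.4147

Since p-value > α = 0.01, we fail to reject H₀.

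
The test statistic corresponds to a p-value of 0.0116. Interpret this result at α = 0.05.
Since p = 0.0116 < α = 0.05, reject H₀.
There is sufficient evidence to reject the null hypothesis; the result is statistically significant at the 0.05 level.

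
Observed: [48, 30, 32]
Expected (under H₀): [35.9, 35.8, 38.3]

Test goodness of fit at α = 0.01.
Chi-square goodness of fit test:
H₀: observed counts match expected distribution
H₁: observed counts differ from expected distribution
df = k - 1 = 2
χ² = Σ(O - E)²/E
   = (48 - 35.9)²/35.9 + (30 - 35.8)²/35.8 + (32 - 38.3)²/38.3
   = 4.078 + 0.940 + 1.036
   = 6.05
p-value = 0.0485

Since p-value > α = 0.01, we fail to reject H₀.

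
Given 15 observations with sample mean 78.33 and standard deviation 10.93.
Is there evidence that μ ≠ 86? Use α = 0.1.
One-sample t-test:
H₀: μ = 86
H₁: μ ≠ 86
df = n - 1 = 14
t = (x̄ - μ₀) / (s/√n) = (78.33 - 86) / (10.93/√15) = -2.718
p-value = 0.0167

Since p-value < α = 0.1, we reject H₀.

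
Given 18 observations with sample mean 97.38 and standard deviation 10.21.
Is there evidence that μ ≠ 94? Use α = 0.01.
One-sample t-test:
H₀: μ = 94
H₁: μ ≠ 94
df = n - 1 = 17
t = (x̄ - μ₀) / (s/√n) = (97.38 - 94) / (10.21/√18) = 1.405
p-value = 0.1782

Since p-value > α = 0.01, we fail to reject H₀.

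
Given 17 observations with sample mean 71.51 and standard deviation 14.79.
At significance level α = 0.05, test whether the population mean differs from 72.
One-sample t-test:
H₀: μ = 72
H₁: μ ≠ 72
df = n - 1 = 16
t = (x̄ - μ₀) / (s/√n) = (71.51 - 72) / (14.79/√17) = -0.137
p-value = 0.8931

Since p-value > α = 0.05, we fail to reject H₀.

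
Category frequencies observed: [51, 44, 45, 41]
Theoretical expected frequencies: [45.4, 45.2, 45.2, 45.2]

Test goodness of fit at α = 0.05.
Chi-square goodness of fit test:
H₀: observed counts match expected distribution
H₁: observed counts differ from expected distribution
df = k - 1 = 3
χ² = Σ(O - E)²/E
   = (51 - 45.4)²/45.4 + (44 - 45.2)²/45.2 + (45 - 45.2)²/45.2 + (41 - 45.2)²/45.2
   = 0.691 + 0.032 + 0.001 + 0.390
   = 1.11
p-value = 0.7738

Since p-value > α = 0.05, we fail to reject H₀.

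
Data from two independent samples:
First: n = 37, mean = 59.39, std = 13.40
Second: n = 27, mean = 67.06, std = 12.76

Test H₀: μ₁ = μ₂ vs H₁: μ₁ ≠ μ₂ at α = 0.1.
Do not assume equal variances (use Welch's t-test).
Welch's two-sample t-test:
H₀: μ₁ = μ₂
H₁: μ₁ ≠ μ₂
s₁²/n₁ = 13.40²/37 = 4.8530,  s₂²/n₂ = 12.76²/27 = 6.0303
SE = √(s₁²/n₁ + s₂²/n₂) = √(4.8530 + 6.0303) = 3.2990
df (Welch-Satterthwaite) = (s₁²/n₁ + s₂²/n₂)² / [(s₁²/n₁)²/(n₁-1) + (s₂²/n₂)²/(n₂-1)] ≈ 57.70
t = (x̄₁ - x̄₂) / SE = (59.39 - 67.06) / 3.2990 = -7.67 / 3.2990 = -2.325
p-value = 0.0236

Since p-value < α = 0.1, we reject H₀.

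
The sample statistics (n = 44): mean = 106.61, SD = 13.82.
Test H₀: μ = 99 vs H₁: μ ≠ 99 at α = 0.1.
One-sample t-test:
H₀: μ = 99
H₁: μ ≠ 99
df = n - 1 = 43
t = (x̄ - μ₀) / (s/√n) = (106.61 - 99) / (13.82/√44) = 3.653
p-value = 0.0007

Since p-value < α = 0.1, we reject H₀.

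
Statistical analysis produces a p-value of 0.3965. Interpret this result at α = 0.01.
Since p = 0.3965 > α = 0.01, fail to reject H₀.
There is insufficient evidence to reject the null hypothesis; the result is not statistically significant at the 0.01 level.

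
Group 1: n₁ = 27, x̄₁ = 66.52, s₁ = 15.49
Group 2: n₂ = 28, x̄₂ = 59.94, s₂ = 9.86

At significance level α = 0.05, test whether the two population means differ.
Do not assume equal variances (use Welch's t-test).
Welch's two-sample t-test:
H₀: μ₁ = μ₂
H₁: μ₁ ≠ μ₂
s₁²/n₁ = 15.49²/27 = 8.8867,  s₂²/n₂ = 9.86²/28 = 3.4721
SE = √(s₁²/n₁ + s₂²/n₂) = √(8.8867 + 3.4721) = 3.5155
df (Welch-Satterthwaite) = (s₁²/n₁ + s₂²/n₂)² / [(s₁²/n₁)²/(n₁-1) + (s₂²/n₂)²/(n₂-1)] ≈ 43.84
t = (x̄₁ - x̄₂) / SE = (66.52 - 59.94) / 3.5155 = 6.58 / 3.5155 = 1.872
p-value = 0.0679

Since p-value > α = 0.05, we fail to reject H₀.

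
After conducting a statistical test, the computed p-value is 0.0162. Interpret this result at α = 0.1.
Since p = 0.0162 < α = 0.1, reject H₀.
There is sufficient evidence to reject the null hypothesis; the result is statistically significant at the 0.1 level.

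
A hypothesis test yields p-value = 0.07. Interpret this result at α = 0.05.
Since p = 0.07 > α = 0.05, fail to reject H₀.
There is insufficient evidence to reject the null hypothesis; the result is not statistically significant at the 0.05 level.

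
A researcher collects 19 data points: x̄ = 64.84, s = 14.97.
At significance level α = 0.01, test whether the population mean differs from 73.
One-sample t-test:
H₀: μ = 73
H₁: μ ≠ 73
df = n - 1 = 18
t = (x̄ - μ₀) / (s/√n) = (64.84 - 73) / (14.97/√19) = -2.376
p-value = 0.0288

Since p-value > α = 0.01, we fail to reject H₀.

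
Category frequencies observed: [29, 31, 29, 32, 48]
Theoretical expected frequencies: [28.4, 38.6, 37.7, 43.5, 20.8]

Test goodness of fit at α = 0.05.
Chi-square goodness of fit test:
H₀: observed counts match expected distribution
H₁: observed counts differ from expected distribution
df = k - 1 = 4
χ² = Σ(O - E)²/E
   = (29 - 28.4)²/28.4 + (31 - 38.6)²/38.6 + (29 - 37.7)²/37.7 + (32 - 43.5)²/43.5 + (48 - 20.8)²/20.8
   = 0.013 + 1.496 + 2.008 + 3.040 + 35.569
   = 42.13
p-value < 0.0001

Since p-value < α = 0.05, we reject H₀.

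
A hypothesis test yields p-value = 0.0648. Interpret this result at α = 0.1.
Since p = 0.0648 < α = 0.1, reject H₀.
There is sufficient evidence to reject the null hypothesis; the result is statistically significant at the 0.1 level.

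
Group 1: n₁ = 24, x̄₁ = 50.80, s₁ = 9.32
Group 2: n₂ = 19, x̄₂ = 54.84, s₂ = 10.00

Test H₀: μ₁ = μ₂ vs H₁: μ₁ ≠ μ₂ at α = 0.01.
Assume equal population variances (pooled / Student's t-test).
Student's two-sample t-test (equal variances):
H₀: μ₁ = μ₂
H₁: μ₁ ≠ μ₂
df = n₁ + n₂ - 2 = 41
Pooled variance s_p² = [(n₁-1)s₁² + (n₂-1)s₂²] / (n₁ + n₂ - 2) = [(23)(9.32²) + (18)(10.00²)] / 41 = 92.6301
SE = √(s_p²(1/n₁ + 1/n₂)) = √(92.6301 × (1/24 + 1/19)) = 2.9555
t = (x̄₁ - x̄₂) / SE = (50.80 - 54.84) / 2.9555 = -4.04 / 2.9555 = -1.367
p-value = 0.1791

Since p-value > α = 0.01, we fail to reject H₀.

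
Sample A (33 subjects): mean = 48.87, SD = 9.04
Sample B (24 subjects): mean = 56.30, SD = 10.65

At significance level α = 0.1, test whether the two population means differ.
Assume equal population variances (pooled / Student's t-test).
Student's two-sample t-test (equal variances):
H₀: μ₁ = μ₂
H₁: μ₁ ≠ μ₂
df = n₁ + n₂ - 2 = 55
Pooled variance s_p² = [(n₁-1)s₁² + (n₂-1)s₂²] / (n₁ + n₂ - 2) = [(32)(9.04²) + (23)(10.65²)] / 55 = 94.9783
SE = √(s_p²(1/n₁ + 1/n₂)) = √(94.9783 × (1/33 + 1/24)) = 2.6145
t = (x̄₁ - x̄₂) / SE = (48.87 - 56.30) / 2.6145 = -7.43 / 2.6145 = -2.842
p-value = 0.0063

Since p-value < α = 0.1, we reject H₀.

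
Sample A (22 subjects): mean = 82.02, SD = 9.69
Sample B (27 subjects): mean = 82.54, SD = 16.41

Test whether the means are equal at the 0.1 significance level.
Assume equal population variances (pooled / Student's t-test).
Student's two-sample t-test (equal variances):
H₀: μ₁ = μ₂
H₁: μ₁ ≠ μ₂
df = n₁ + n₂ - 2 = 47
Pooled variance s_p² = [(n₁-1)s₁² + (n₂-1)s₂²] / (n₁ + n₂ - 2) = [(21)(9.69²) + (26)(16.41²)] / 47 = 190.9215
SE = √(s_p²(1/n₁ + 1/n₂)) = √(190.9215 × (1/22 + 1/27)) = 3.9686
t = (x̄₁ - x̄₂) / SE = (82.02 - 82.54) / 3.9686 = -0.52 / 3.9686 = -0.131
p-value = 0.8963

Since p-value > α = 0.1, we fail to reject H₀.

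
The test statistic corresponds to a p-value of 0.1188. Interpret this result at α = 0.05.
Since p = 0.1188 > α = 0.05, fail to reject H₀.
There is insufficient evidence to reject the null hypothesis; the result is not statistically significant at the 0.05 level.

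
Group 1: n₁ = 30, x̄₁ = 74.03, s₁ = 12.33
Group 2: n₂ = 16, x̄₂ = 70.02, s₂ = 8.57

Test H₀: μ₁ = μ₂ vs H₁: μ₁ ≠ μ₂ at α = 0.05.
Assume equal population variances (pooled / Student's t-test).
Student's two-sample t-test (equal variances):
H₀: μ₁ = μ₂
H₁: μ₁ ≠ μ₂
df = n₁ + n₂ - 2 = 44
Pooled variance s_p² = [(n₁-1)s₁² + (n₂-1)s₂²] / (n₁ + n₂ - 2) = [(29)(12.33²) + (15)(8.57²)] / 44 = 125.2389
SE = √(s_p²(1/n₁ + 1/n₂)) = √(125.2389 × (1/30 + 1/16)) = 3.4644
t = (x̄₁ - x̄₂) / SE = (74.03 - 70.02) / 3.4644 = 4.01 / 3.4644 = 1.157
p-value = 0.2533

Since p-value > α = 0.05, we fail to reject H₀.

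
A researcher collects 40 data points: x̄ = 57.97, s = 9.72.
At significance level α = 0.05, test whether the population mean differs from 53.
One-sample t-test:
H₀: μ = 53
H₁: μ ≠ 53
df = n - 1 = 39
t = (x̄ - μ₀) / (s/√n) = (57.97 - 53) / (9.72/√40) = 3.234
p-value = 0.0025

Since p-value < α = 0.05, we reject H₀.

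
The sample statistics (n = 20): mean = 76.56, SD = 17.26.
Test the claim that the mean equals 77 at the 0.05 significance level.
One-sample t-test:
H₀: μ = 77
H₁: μ ≠ 77
df = n - 1 = 19
t = (x̄ - μ₀) / (s/√n) = (76.56 - 77) / (17.26/√20) = -0.114
p-value = 0.9104

Since p-value > α = 0.05, we fail to reject H₀.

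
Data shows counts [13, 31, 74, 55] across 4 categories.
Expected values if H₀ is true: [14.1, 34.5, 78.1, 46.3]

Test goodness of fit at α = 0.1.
Chi-square goodness of fit test:
H₀: observed counts match expected distribution
H₁: observed counts differ from expected distribution
df = k - 1 = 3
χ² = Σ(O - E)²/E
   = (13 - 14.1)²/14.1 + (31 - 34.5)²/34.5 + (74 - 78.1)²/78.1 + (55 - 46.3)²/46.3
   = 0.086 + 0.355 + 0.215 + 1.635
   = 2.29
p-value = 0.5143

Since p-value > α = 0.1, we fail to reject H₀.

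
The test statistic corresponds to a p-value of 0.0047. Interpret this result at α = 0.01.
Since p = 0.0047 < α = 0.01, reject H₀.
There is sufficient evidence to reject the null hypothesis; the result is statistically significant at the 0.01 level.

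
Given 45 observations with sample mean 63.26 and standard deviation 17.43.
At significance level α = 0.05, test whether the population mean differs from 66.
One-sample t-test:
H₀: μ = 66
H₁: μ ≠ 66
df = n - 1 = 44
t = (x̄ - μ₀) / (s/√n) = (63.26 - 66) / (17.43/√45) = -1.055
p-value = 0.2974

Since p-value > α = 0.05, we fail to reject H₀.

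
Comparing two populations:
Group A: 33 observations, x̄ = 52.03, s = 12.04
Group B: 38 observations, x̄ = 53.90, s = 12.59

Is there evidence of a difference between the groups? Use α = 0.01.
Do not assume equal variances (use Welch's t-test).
Welch's two-sample t-test:
H₀: μ₁ = μ₂
H₁: μ₁ ≠ μ₂
s₁²/n₁ = 12.04²/33 = 4.3928,  s₂²/n₂ = 12.59²/38 = 4.1713
SE = √(s₁²/n₁ + s₂²/n₂) = √(4.3928 + 4.1713) = 2.9264
df (Welch-Satterthwaite) = (s₁²/n₁ + s₂²/n₂)² / [(s₁²/n₁)²/(n₁-1) + (s₂²/n₂)²/(n₂-1)] ≈ 68.34
t = (x̄₁ - x̄₂) / SE = (52.03 - 53.90) / 2.9264 = -1.87 / 2.9264 = -0.639
p-value = 0.5250

Since p-value > α = 0.01, we fail to reject H₀.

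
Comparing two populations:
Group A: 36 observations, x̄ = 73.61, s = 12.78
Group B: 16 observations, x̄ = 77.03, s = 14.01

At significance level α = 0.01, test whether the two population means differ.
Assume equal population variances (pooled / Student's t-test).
Student's two-sample t-test (equal variances):
H₀: μ₁ = μ₂
H₁: μ₁ ≠ μ₂
df = n₁ + n₂ - 2 = 50
Pooled variance s_p² = [(n₁-1)s₁² + (n₂-1)s₂²] / (n₁ + n₂ - 2) = [(35)(12.78²) + (15)(14.01²)] / 50 = 173.2139
SE = √(s_p²(1/n₁ + 1/n₂)) = √(173.2139 × (1/36 + 1/16)) = 3.9544
t = (x̄₁ - x̄₂) / SE = (73.61 - 77.03) / 3.9544 = -3.42 / 3.9544 = -0.865
p-value = 0.3912

Since p-value > α = 0.01, we fail to reject H₀.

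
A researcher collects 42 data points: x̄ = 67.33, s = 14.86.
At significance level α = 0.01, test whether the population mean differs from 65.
One-sample t-test:
H₀: μ = 65
H₁: μ ≠ 65
df = n - 1 = 41
t = (x̄ - μ₀) / (s/√n) = (67.33 - 65) / (14.86/√42) = 1.016
p-value = 0.3155

Since p-value > α = 0.01, we fail to reject H₀.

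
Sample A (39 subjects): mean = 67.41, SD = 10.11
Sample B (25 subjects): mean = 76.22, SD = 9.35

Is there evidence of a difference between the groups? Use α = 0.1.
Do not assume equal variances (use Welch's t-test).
Welch's two-sample t-test:
H₀: μ₁ = μ₂
H₁: μ₁ ≠ μ₂
s₁²/n₁ = 10.11²/39 = 2.6208,  s₂²/n₂ = 9.35²/25 = 3.4969
SE = √(s₁²/n₁ + s₂²/n₂) = √(2.6208 + 3.4969) = 2.4734
df (Welch-Satterthwaite) = (s₁²/n₁ + s₂²/n₂)² / [(s₁²/n₁)²/(n₁-1) + (s₂²/n₂)²/(n₂-1)] ≈ 54.22
t = (x̄₁ - x̄₂) / SE = (67.41 - 76.22) / 2.4734 = -8.81 / 2.4734 = -3.562
p-value = 0.0008

Since p-value < α = 0.1, we reject H₀.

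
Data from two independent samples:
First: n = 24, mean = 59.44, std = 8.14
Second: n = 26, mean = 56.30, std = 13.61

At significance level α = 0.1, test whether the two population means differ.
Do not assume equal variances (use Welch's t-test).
Welch's two-sample t-test:
H₀: μ₁ = μ₂
H₁: μ₁ ≠ μ₂
s₁²/n₁ = 8.14²/24 = 2.7608,  s₂²/n₂ = 13.61²/26 = 7.1243
SE = √(s₁²/n₁ + s₂²/n₂) = √(2.7608 + 7.1243) = 3.1441
df (Welch-Satterthwaite) = (s₁²/n₁ + s₂²/n₂)² / [(s₁²/n₁)²/(n₁-1) + (s₂²/n₂)²/(n₂-1)] ≈ 41.38
t = (x̄₁ - x̄₂) / SE = (59.44 - 56.30) / 3.1441 = 3.14 / 3.1441 = 0.999
p-value = 0.3237

Since p-value > α = 0.1, we fail to reject H₀.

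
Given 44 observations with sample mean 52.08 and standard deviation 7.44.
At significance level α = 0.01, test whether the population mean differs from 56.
One-sample t-test:
H₀: μ = 56
H₁: μ ≠ 56
df = n - 1 = 43
t = (x̄ - μ₀) / (s/√n) = (52.08 - 56) / (7.44/√44) = -3.495
p-value = 0.0011

Since p-value < α = 0.01, we reject H₀.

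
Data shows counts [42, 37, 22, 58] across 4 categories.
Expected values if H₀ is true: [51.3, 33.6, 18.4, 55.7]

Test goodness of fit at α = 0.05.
Chi-square goodness of fit test:
H₀: observed counts match expected distribution
H₁: observed counts differ from expected distribution
df = k - 1 = 3
χ² = Σ(O - E)²/E
   = (42 - 51.3)²/51.3 + (37 - 33.6)²/33.6 + (22 - 18.4)²/18.4 + (58 - 55.7)²/55.7
   = 1.686 + 0.344 + 0.704 + 0.095
   = 2.83
p-value = 0.4187

Since p-value > α = 0.05, we fail to reject H₀.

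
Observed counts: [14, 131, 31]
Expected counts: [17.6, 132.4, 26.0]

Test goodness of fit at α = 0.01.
Chi-square goodness of fit test:
H₀: observed counts match expected distribution
H₁: observed counts differ from expected distribution
df = k - 1 = 2
χ² = Σ(O - E)²/E
   = (14 - 17.6)²/17.6 + (131 - 132.4)²/132.4 + (31 - 26.0)²/26.0
   = 0.736 + 0.015 + 0.962
   = 1.71
p-value = 0.4247

Since p-value > α = 0.01, we fail to reject H₀.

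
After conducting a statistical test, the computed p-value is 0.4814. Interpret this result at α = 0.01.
Since p = 0.4814 > α = 0.01, fail to reject H₀.
There is insufficient evidence to reject the null hypothesis; the result is not statistically significant at the 0.01 level.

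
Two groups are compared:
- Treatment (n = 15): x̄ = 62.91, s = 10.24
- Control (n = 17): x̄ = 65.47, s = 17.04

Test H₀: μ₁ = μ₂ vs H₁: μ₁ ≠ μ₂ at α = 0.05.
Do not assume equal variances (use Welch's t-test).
Welch's two-sample t-test:
H₀: μ₁ = μ₂
H₁: μ₁ ≠ μ₂
s₁²/n₁ = 10.24²/15 = 6.9905,  s₂²/n₂ = 17.04²/17 = 17.0801
SE = √(s₁²/n₁ + s₂²/n₂) = √(6.9905 + 17.0801) = 4.9062
df (Welch-Satterthwaite) = (s₁²/n₁ + s₂²/n₂)² / [(s₁²/n₁)²/(n₁-1) + (s₂²/n₂)²/(n₂-1)] ≈ 26.67
t = (x̄₁ - x̄₂) / SE = (62.91 - 65.47) / 4.9062 = -2.56 / 4.9062 = -0.522
p-value = 0.6061

Since p-value > α = 0.05, we fail to reject H₀.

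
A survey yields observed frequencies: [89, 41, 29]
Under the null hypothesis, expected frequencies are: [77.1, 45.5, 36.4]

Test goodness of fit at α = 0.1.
Chi-square goodness of fit test:
H₀: observed counts match expected distribution
H₁: observed counts differ from expected distribution
df = k - 1 = 2
χ² = Σ(O - E)²/E
   = (89 - 77.1)²/77.1 + (41 - 45.5)²/45.5 + (29 - 36.4)²/36.4
   = 1.837 + 0.445 + 1.504
   = 3.79
p-value = 0.1506

Since p-value > α = 0.1, we fail to reject H₀.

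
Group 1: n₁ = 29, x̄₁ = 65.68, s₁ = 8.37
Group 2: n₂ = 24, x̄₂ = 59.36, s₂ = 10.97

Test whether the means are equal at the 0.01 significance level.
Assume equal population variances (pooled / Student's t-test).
Student's two-sample t-test (equal variances):
H₀: μ₁ = μ₂
H₁: μ₁ ≠ μ₂
df = n₁ + n₂ - 2 = 51
Pooled variance s_p² = [(n₁-1)s₁² + (n₂-1)s₂²] / (n₁ + n₂ - 2) = [(28)(8.37²) + (23)(10.97²)] / 51 = 92.7340
SE = √(s_p²(1/n₁ + 1/n₂)) = √(92.7340 × (1/29 + 1/24)) = 2.6574
t = (x̄₁ - x̄₂) / SE = (65.68 - 59.36) / 2.6574 = 6.32 / 2.6574 = 2.378
p-value = 0.0212

Since p-value > α = 0.01, we fail to reject H₀.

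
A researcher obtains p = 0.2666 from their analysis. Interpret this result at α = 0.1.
Since p = 0.2666 > α = 0.1, fail to reject H₀.
There is insufficient evidence to reject the null hypothesis; the result is not statistically significant at the 0.1 level.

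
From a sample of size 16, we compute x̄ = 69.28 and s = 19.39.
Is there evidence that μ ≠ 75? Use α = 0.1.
One-sample t-test:
H₀: μ = 75
H₁: μ ≠ 75
df = n - 1 = 15
t = (x̄ - μ₀) / (s/√n) = (69.28 - 75) / (19.39/√16) = -1.180
p-value = 0.2564

Since p-value > α = 0.1, we fail to reject H₀.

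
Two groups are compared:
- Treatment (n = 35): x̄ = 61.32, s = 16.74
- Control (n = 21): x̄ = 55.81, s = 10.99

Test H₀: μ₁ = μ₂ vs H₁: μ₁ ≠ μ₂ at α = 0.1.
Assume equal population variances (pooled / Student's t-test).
Student's two-sample t-test (equal variances):
H₀: μ₁ = μ₂
H₁: μ₁ ≠ μ₂
df = n₁ + n₂ - 2 = 54
Pooled variance s_p² = [(n₁-1)s₁² + (n₂-1)s₂²] / (n₁ + n₂ - 2) = [(34)(16.74²) + (20)(10.99²)] / 54 = 221.1730
SE = √(s_p²(1/n₁ + 1/n₂)) = √(221.1730 × (1/35 + 1/21)) = 4.1050
t = (x̄₁ - x̄₂) / SE = (61.32 - 55.81) / 4.1050 = 5.51 / 4.1050 = 1.342
p-value = 0.1851

Since p-value > α = 0.1, we fail to reject H₀.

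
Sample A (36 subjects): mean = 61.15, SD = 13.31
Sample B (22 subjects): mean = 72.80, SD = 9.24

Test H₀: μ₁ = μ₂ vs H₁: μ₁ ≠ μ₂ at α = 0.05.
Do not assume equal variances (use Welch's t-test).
Welch's two-sample t-test:
H₀: μ₁ = μ₂
H₁: μ₁ ≠ μ₂
s₁²/n₁ = 13.31²/36 = 4.9210,  s₂²/n₂ = 9.24²/22 = 3.8808
SE = √(s₁²/n₁ + s₂²/n₂) = √(4.9210 + 3.8808) = 2.9668
df (Welch-Satterthwaite) = (s₁²/n₁ + s₂²/n₂)² / [(s₁²/n₁)²/(n₁-1) + (s₂²/n₂)²/(n₂-1)] ≈ 54.98
t = (x̄₁ - x̄₂) / SE = (61.15 - 72.80) / 2.9668 = -11.65 / 2.9668 = -3.927
p-value = 0.0002

Since p-value < α = 0.05, we reject H₀.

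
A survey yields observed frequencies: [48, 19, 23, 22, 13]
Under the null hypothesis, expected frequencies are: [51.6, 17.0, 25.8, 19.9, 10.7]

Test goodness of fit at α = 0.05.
Chi-square goodness of fit test:
H₀: observed counts match expected distribution
H₁: observed counts differ from expected distribution
df = k - 1 = 4
χ² = Σ(O - E)²/E
   = (48 - 51.6)²/51.6 + (19 - 17.0)²/17.0 + (23 - 25.8)²/25.8 + (22 - 19.9)²/19.9 + (13 - 10.7)²/10.7
   = 0.251 + 0.235 + 0.304 + 0.222 + 0.494
   = 1.51
p-value = 0.8255

Since p-value > α = 0.05, we fail to reject H₀.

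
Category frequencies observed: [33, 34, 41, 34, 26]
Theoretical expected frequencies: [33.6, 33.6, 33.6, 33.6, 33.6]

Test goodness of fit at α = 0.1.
Chi-square goodness of fit test:
H₀: observed counts match expected distribution
H₁: observed counts differ from expected distribution
df = k - 1 = 4
χ² = Σ(O - E)²/E
   = (33 - 33.6)²/33.6 + (34 - 33.6)²/33.6 + (41 - 33.6)²/33.6 + (34 - 33.6)²/33.6 + (26 - 33.6)²/33.6
   = 0.011 + 0.005 + 1.630 + 0.005 + 1.719
   = 3.37
p-value = 0.4981

Since p-value > α = 0.1, we fail to reject H₀.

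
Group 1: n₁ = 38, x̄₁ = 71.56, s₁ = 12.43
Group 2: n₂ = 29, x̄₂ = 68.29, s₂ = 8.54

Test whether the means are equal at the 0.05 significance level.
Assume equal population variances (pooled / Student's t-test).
Student's two-sample t-test (equal variances):
H₀: μ₁ = μ₂
H₁: μ₁ ≠ μ₂
df = n₁ + n₂ - 2 = 65
Pooled variance s_p² = [(n₁-1)s₁² + (n₂-1)s₂²] / (n₁ + n₂ - 2) = [(37)(12.43²) + (28)(8.54²)] / 65 = 119.3656
SE = √(s_p²(1/n₁ + 1/n₂)) = √(119.3656 × (1/38 + 1/29)) = 2.6939
t = (x̄₁ - x̄₂) / SE = (71.56 - 68.29) / 2.6939 = 3.27 / 2.6939 = 1.214
p-value = 0.2292

Since p-value > α = 0.05, we fail to reject H₀.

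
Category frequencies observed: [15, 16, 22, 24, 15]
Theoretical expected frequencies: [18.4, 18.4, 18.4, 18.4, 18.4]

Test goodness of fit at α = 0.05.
Chi-square goodness of fit test:
H₀: observed counts match expected distribution
H₁: observed counts differ from expected distribution
df = k - 1 = 4
χ² = Σ(O - E)²/E
   = (15 - 18.4)²/18.4 + (16 - 18.4)²/18.4 + (22 - 18.4)²/18.4 + (24 - 18.4)²/18.4 + (15 - 18.4)²/18.4
   = 0.628 + 0.313 + 0.704 + 1.704 + 0.628
   = 3.98
p-value = 0.4090

Since p-value > α = 0.05, we fail to reject H₀.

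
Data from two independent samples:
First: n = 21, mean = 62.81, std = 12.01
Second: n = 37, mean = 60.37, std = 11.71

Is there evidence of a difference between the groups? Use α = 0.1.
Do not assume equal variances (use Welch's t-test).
Welch's two-sample t-test:
H₀: μ₁ = μ₂
H₁: μ₁ ≠ μ₂
s₁²/n₁ = 12.01²/21 = 6.8686,  s₂²/n₂ = 11.71²/37 = 3.7061
SE = √(s₁²/n₁ + s₂²/n₂) = √(6.8686 + 3.7061) = 3.2519
df (Welch-Satterthwaite) = (s₁²/n₁ + s₂²/n₂)² / [(s₁²/n₁)²/(n₁-1) + (s₂²/n₂)²/(n₂-1)] ≈ 40.81
t = (x̄₁ - x̄₂) / SE = (62.81 - 60.37) / 3.2519 = 2.44 / 3.2519 = 0.750
p-value = 0.4574

Since p-value > α = 0.1, we fail to reject H₀.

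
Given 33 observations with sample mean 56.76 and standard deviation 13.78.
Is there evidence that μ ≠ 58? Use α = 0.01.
One-sample t-test:
H₀: μ = 58
H₁: μ ≠ 58
df = n - 1 = 32
t = (x̄ - μ₀) / (s/√n) = (56.76 - 58) / (13.78/√33) = -0.517
p-value = 0.6088

Since p-value > α = 0.01, we fail to reject H₀.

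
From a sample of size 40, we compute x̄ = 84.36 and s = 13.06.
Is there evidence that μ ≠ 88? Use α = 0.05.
One-sample t-test:
H₀: μ = 88
H₁: μ ≠ 88
df = n - 1 = 39
t = (x̄ - μ₀) / (s/√n) = (84.36 - 88) / (13.06/√40) = -1.763
p-value = 0.0858

Since p-value > α = 0.05, we fail to reject H₀.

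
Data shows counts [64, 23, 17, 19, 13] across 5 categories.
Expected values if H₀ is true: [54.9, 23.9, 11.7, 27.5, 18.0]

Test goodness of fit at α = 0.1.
Chi-square goodness of fit test:
H₀: observed counts match expected distribution
H₁: observed counts differ from expected distribution
df = k - 1 = 4
χ² = Σ(O - E)²/E
   = (64 - 54.9)²/54.9 + (23 - 23.9)²/23.9 + (17 - 11.7)²/11.7 + (19 - 27.5)²/27.5 + (13 - 18.0)²/18.0
   = 1.508 + 0.034 + 2.401 + 2.627 + 1.389
   = 7.96
p-value = 0.0931

Since p-value < α = 0.1, we reject H₀.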